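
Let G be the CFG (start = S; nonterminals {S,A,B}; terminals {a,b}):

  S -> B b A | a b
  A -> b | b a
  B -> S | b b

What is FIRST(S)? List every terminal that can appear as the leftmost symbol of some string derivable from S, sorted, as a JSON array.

Compute FIRST by fixpoint:
iter 1:
  A via A→b: +{b}
  B via B→b b: +{b}
  S via S→B b A: +{b}
  S via S→a b: +{a}
  FIRST[S]={a,b}  FIRST[A]={b}  FIRST[B]={b}
iter 2:
  B via B→S: +{a}
  FIRST[S]={a,b}  FIRST[A]={b}  FIRST[B]={a,b}
iter 3: (stable)
  FIRST[S]={a,b}  FIRST[A]={b}  FIRST[B]={a,b}

FIRST(S) = ["a", "b"]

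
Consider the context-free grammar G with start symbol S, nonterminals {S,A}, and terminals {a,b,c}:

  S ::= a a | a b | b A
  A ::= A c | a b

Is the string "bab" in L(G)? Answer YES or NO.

Convert to CNF:
  S -> T1 T1 | T1 T2 | T2 A
  A -> A T0 | T1 T2
  T0 -> c
  T1 -> a
  T2 -> b

CYK fill:
  cell(0,0) b: {T2}  orig:{}
  cell(1,1) a: {T1}  orig:{}
  cell(2,2) b: {T2}  orig:{}
  cell(0,1) ba: ∅
  cell(1,2) ab: {A,S}
  cell(0,2) bab: {S}

S ∈ T[0,2] ⇒ YES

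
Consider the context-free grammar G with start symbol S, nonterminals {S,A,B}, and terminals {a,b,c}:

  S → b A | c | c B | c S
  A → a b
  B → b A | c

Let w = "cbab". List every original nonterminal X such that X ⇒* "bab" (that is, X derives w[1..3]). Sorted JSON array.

Convert to CNF:
  S -> T1 A | T2 B | T2 S | c
  A -> T0 T1
  B -> T1 A | c
  T0 -> a
  T1 -> b
  T2 -> c

CYK table (by increasing span) — only the sub-triangle for w[1..3]:
  T[1,1] 'b' = {T1}  orig:{}
  T[2,2] 'a' = {T0}  orig:{}
  T[3,3] 'b' = {T1}  orig:{}
  T[1,2] 'ba' = ∅
  T[2,3] 'ab' = {A}
  T[1,3] 'bab' = {B,S}

Original NTs in T[1,3] deriving "bab": ["B", "S"]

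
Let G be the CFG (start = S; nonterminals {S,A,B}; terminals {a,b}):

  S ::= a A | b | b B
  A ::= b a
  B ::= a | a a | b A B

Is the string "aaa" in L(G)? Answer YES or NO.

CNF form of G:
  S -> T0 B | T1 A | b
  A -> T0 T1
  B -> T0 X2 | T1 T1 | a
  T0 -> b
  T1 -> a
  X2 -> A B

Fill CYK table bottom-up:
  cell(0,0) a: {B,T1}  orig:{B}
  cell(1,1) a: {B,T1}  orig:{B}
  cell(2,2) a: {B,T1}  orig:{B}
  cell(0,1) aa: {B}
  cell(1,2) aa: {B}
  cell(0,2) aaa: ∅

S ∉ T[0,2] ⇒ NO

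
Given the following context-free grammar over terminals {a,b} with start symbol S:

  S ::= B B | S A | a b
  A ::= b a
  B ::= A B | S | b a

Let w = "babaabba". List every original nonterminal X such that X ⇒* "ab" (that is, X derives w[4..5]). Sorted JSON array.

CNF form of G:
  S -> B B | S A | T1 T0
  A -> T0 T1
  B -> A B | B B | S A | T0 T1 | T1 T0
  T0 -> b
  T1 -> a

CYK fill, restricted to cells inside w[4..5]:
  T[4,4] 'a' = {T1}  orig:{}
  T[5,5] 'b' = {T0}  orig:{}
  T[4,5] 'ab' = {B,S}

Original NTs in T[4,5] deriving "ab": ["B", "S"]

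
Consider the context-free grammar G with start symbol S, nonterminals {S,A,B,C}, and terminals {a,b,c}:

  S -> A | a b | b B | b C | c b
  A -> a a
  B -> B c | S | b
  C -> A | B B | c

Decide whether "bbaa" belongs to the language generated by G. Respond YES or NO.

Convert to CNF:
  S -> T0 T0 | T0 T2 | T1 T2 | T2 B | T2 C
  A -> T0 T0
  B -> B T1 | T0 T0 | T0 T2 | T1 T2 | T2 B | T2 C | b
  C -> B B | T0 T0 | c
  T0 -> a
  T1 -> c
  T2 -> b

CYK fill:
  [0..0]={B,T2}  "b"  orig:{B}
  [1..1]={B,T2}  "b"  orig:{B}
  [2..2]={T0}  "a"  orig:{}
  [3..3]={T0}  "a"  orig:{}
  [0..1]={B,C,S}  "bb"
  [1..2]=∅  "ba"
  [2..3]={A,B,C,S}  "aa"
  [0..2]=∅  "bba"
  [1..3]={B,C,S}  "baa"
  [0..3]={B,C,S}  "bbaa"

S ∈ T[0,3] ⇒ YES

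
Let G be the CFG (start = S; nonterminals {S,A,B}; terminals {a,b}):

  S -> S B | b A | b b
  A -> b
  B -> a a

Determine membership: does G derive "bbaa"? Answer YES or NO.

Convert to CNF:
  S -> S B | T1 A | T1 T1
  A -> b
  B -> T0 T0
  T0 -> a
  T1 -> b

CYK table (by increasing span):
  T[0,0] 'b' = {A,T1}  orig:{A}
  T[1,1] 'b' = {A,T1}  orig:{A}
  T[2,2] 'a' = {T0}  orig:{}
  T[3,3] 'a' = {T0}  orig:{}
  T[0,1] 'bb' = {S}
  T[1,2] 'ba' = ∅
  T[2,3] 'aa' = {B}
  T[0,2] 'bba' = ∅
  T[1,3] 'baa' = ∅
  T[0,3] 'bbaa' = {S}

S ∈ T[0,3] ⇒ YES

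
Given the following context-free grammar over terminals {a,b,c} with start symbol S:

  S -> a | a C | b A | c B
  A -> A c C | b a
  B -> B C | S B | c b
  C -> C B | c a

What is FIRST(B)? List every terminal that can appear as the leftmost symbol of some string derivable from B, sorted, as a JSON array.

Compute FIRST by fixpoint:
[1]
  A via A→b a: +{b}
  B via B→c b: +{c}
  C via C→c a: +{c}
  S via S→a: +{a}
  S via S→b A: +{b}
  S via S→c B: +{c}
  FIRST(S)={a,b,c}  FIRST(A)={b}  FIRST(B)={c}  FIRST(C)={c}
[2]
  B via B→S B: +{a,b}
  FIRST(S)={a,b,c}  FIRST(A)={b}  FIRST(B)={a,b,c}  FIRST(C)={c}
[3] — fixpoint
  FIRST(S)={a,b,c}  FIRST(A)={b}  FIRST(B)={a,b,c}  FIRST(C)={c}

FIRST(B) = ["a", "b", "c"]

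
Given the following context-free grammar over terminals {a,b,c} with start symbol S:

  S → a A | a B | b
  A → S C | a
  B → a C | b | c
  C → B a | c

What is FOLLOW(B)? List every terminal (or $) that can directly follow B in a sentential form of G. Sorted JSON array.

Compute FIRST by fixpoint:
[1]
  A via A→a: +{a}
  B via B→a C: +{a}
  B via B→b: +{b}
  B via B→c: +{c}
  C via C→B a: +{a,b,c}
  S via S→a A: +{a}
  S via S→b: +{b}
  S: {a,b}  A: {a}  B: {a,b,c}  C: {a,b,c}
[2]
  A via A→S C: +{b}
  S: {a,b}  A: {a,b}  B: {a,b,c}  C: {a,b,c}
[3] (stable)
  S: {a,b}  A: {a,b}  B: {a,b,c}  C: {a,b,c}

Compute FOLLOW by fixpoint:
seed FOLLOW(S) with $
round 1:
  A→S C: FOLLOW(S) ⊇ FIRST(C) = {a,b,c}; new: +{a,b,c}
  C→B a: FOLLOW(B) ⊇ FIRST(a) = {a}; new: +{a}
  S→a A: FOLLOW(A) ⊇ FOLLOW(S) ⊇ {$,a,b,c}; new: +{$,a,b,c}
  S→a B: FOLLOW(B) ⊇ FOLLOW(S) ⊇ {$,a,b,c}; new: +{$,b,c}
  S: {$,a,b,c}  A: {$,a,b,c}  B: {$,a,b,c}  C: {}
round 2:
  A→S C: FOLLOW(C) ⊇ FOLLOW(A) ⊇ {$,a,b,c}; new: +{$,a,b,c}
  S: {$,a,b,c}  A: {$,a,b,c}  B: {$,a,b,c}  C: {$,a,b,c}
round 3: (no change)
  S: {$,a,b,c}  A: {$,a,b,c}  B: {$,a,b,c}  C: {$,a,b,c}

FOLLOW(B) = ["$", "a", "b", "c"]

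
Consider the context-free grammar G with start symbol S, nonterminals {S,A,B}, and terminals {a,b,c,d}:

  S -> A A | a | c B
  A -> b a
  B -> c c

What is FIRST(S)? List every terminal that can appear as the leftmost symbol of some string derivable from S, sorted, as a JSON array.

Compute FIRST by fixpoint:
round 1:
  A via A→b a: +{b}
  B via B→c c: +{c}
  S via S→A A: +{b}
  S via S→a: +{a}
  S via S→c B: +{c}
  FIRST[S]={a,b,c}  FIRST[A]={b}  FIRST[B]={c}
round 2: (no change)
  FIRST[S]={a,b,c}  FIRST[A]={b}  FIRST[B]={c}

FIRST(S) = ["a", "b", "c"]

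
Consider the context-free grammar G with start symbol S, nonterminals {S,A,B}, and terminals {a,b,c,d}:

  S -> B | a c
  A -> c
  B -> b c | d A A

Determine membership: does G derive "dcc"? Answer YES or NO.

Convert to CNF:
  S -> T0 T1 | T2 X5 | T3 T1
  A -> c
  B -> T0 T1 | T2 X4
  T0 -> b
  T1 -> c
  T2 -> d
  T3 -> a
  X4 -> A A
  X5 -> A A

CYK fill:
  cell(0,0) d: {T2}  orig:{}
  cell(1,1) c: {A,T1}  orig:{A}
  cell(2,2) c: {A,T1}  orig:{A}
  cell(0,1) dc: ∅
  cell(1,2) cc: {X4,X5}  orig:{}
  cell(0,2) dcc: {B,S}

S ∈ T[0,2] ⇒ YES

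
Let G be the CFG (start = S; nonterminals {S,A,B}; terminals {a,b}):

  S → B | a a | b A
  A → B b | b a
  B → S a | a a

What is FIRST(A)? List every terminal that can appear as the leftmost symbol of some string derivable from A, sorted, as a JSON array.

FIRST iteration:
round 1:
  A via A→b a: +{b}
  B via B→a a: +{a}
  S via S→B: +{a}
  S via S→b A: +{b}
  S: {a,b}  A: {b}  B: {a}
round 2:
  A via A→B b: +{a}
  B via B→S a: +{b}
  S: {a,b}  A: {a,b}  B: {a,b}
round 3: done
  S: {a,b}  A: {a,b}  B: {a,b}

FIRST(A) = ["a", "b"]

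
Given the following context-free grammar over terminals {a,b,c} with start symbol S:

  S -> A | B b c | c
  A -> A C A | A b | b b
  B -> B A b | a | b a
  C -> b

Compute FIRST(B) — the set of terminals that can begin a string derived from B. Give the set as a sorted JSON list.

FIRST iteration:
pass 1:
  A via A→b b: +{b}
  B via B→a: +{a}
  B via B→b a: +{b}
  C via C→b: +{b}
  S via S→A: +{b}
  S via S→B b c: +{a}
  S via S→c: +{c}
  S: {a,b,c}  A: {b}  B: {a,b}  C: {b}
pass 2: (no change)
  S: {a,b,c}  A: {b}  B: {a,b}  C: {b}

FIRST(B) = ["a", "b"]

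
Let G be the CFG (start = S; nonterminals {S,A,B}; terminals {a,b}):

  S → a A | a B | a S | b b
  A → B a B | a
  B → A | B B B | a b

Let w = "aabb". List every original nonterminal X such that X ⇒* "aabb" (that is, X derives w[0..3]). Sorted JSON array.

Convert to CNF:
  S -> T0 A | T0 B | T0 S | T1 T1
  A -> B X2 | a
  B -> B X3 | B X4 | T0 T1 | a
  T0 -> a
  T1 -> b
  X2 -> T0 B
  X3 -> B B
  X4 -> T0 B

CYK table (by increasing span), restricted to cells inside w[0..3]:
  T[0,0] 'a' = {A,B,T0}  orig:{A,B}
  T[1,1] 'a' = {A,B,T0}  orig:{A,B}
  T[2,2] 'b' = {T1}  orig:{}
  T[3,3] 'b' = {T1}  orig:{}
  T[0,1] 'aa' = {S,X2,X3,X4}  orig:{S}
  T[1,2] 'ab' = {B}
  T[2,3] 'bb' = {S}
  T[0,2] 'aab' = {S,X2,X3,X4}  orig:{S}
  T[1,3] 'abb' = {S}
  T[0,3] 'aabb' = {S}

Original NTs in T[0,3] deriving "aabb": ["S"]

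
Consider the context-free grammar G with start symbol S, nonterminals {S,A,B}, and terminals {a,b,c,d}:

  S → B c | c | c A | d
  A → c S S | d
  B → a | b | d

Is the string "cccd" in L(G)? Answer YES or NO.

Convert to CNF:
  S -> B T0 | T0 A | c | d
  A -> T0 X1 | d
  B -> a | b | d
  T0 -> c
  X1 -> S S

CYK table (by increasing span):
  cell(0,0) c: {S,T0}  orig:{S}
  cell(1,1) c: {S,T0}  orig:{S}
  cell(2,2) c: {S,T0}  orig:{S}
  cell(3,3) d: {A,B,S}
  cell(0,1) cc: {X1}  orig:{}
  cell(1,2) cc: {X1}  orig:{}
  cell(2,3) cd: {S,X1}  orig:{S}
  cell(0,2) ccc: {A}
  cell(1,3) ccd: {A,X1}  orig:{A}
  cell(0,3) cccd: {A,S}

S ∈ T[0,3] ⇒ YES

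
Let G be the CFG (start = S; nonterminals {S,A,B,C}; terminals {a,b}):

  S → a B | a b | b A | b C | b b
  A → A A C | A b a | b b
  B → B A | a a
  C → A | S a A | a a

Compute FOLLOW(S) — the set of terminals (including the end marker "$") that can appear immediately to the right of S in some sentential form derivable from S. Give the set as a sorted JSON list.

FIRST iteration:
iter 1:
  A via A→b b: +{b}
  B via B→a a: +{a}
  C via C→A: +{b}
  C via C→a a: +{a}
  S via S→a B: +{a}
  S via S→b A: +{b}
  S: {a,b}  A: {b}  B: {a}  C: {a,b}
iter 2: — fixpoint
  S: {a,b}  A: {b}  B: {a}  C: {a,b}

FOLLOW sets:
initialize: $ ∈ FOLLOW(S)
round 1:
  A→A A C: FOLLOW(A) ⊇ FIRST(A) = {b}; new: +{b}
  A→A A C: FOLLOW(A) ⊇ FIRST(C) = {a,b}; new: +{a}
  A→A A C: FOLLOW(C) ⊇ FOLLOW(A) ⊇ {a,b}; new: +{a,b}
  B→B A: FOLLOW(B) ⊇ FIRST(A) = {b}; new: +{b}
  C→S a A: FOLLOW(S) ⊇ FIRST(a) = {a}; new: +{a}
  S→a B: FOLLOW(B) ⊇ FOLLOW(S) ⊇ {$,a}; new: +{$,a}
  S→b A: FOLLOW(A) ⊇ FOLLOW(S) ⊇ {$,a}; new: +{$}
  S→b C: FOLLOW(C) ⊇ FOLLOW(S) ⊇ {$,a}; new: +{$}
  FOLLOW[S]={$,a}  FOLLOW[A]={$,a,b}  FOLLOW[B]={$,a,b}  FOLLOW[C]={$,a,b}
round 2: — fixpoint
  FOLLOW[S]={$,a}  FOLLOW[A]={$,a,b}  FOLLOW[B]={$,a,b}  FOLLOW[C]={$,a,b}

FOLLOW(S) = ["$", "a"]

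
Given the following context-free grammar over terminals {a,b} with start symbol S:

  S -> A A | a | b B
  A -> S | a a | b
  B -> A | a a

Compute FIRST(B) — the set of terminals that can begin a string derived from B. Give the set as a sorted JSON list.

Compute FIRST by fixpoint:
round 1:
  A via A→a a: +{a}
  A via A→b: +{b}
  B via B→A: +{a,b}
  S via S→A A: +{a,b}
  FIRST(S)={a,b}  FIRST(A)={a,b}  FIRST(B)={a,b}
round 2: (no change)
  FIRST(S)={a,b}  FIRST(A)={a,b}  FIRST(B)={a,b}

FIRST(B) = ["a", "b"]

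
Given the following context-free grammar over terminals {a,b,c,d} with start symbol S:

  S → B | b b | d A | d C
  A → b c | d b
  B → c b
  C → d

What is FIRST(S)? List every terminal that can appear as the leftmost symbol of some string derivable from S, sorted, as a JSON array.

Compute FIRST by fixpoint:
pass 1:
  A via A→b c: +{b}
  A via A→d b: +{d}
  B via B→c b: +{c}
  C via C→d: +{d}
  S via S→B: +{c}
  S via S→b b: +{b}
  S via S→d A: +{d}
  FIRST(S)={b,c,d}  FIRST(A)={b,d}  FIRST(B)={c}  FIRST(C)={d}
pass 2: done
  FIRST(S)={b,c,d}  FIRST(A)={b,d}  FIRST(B)={c}  FIRST(C)={d}

FIRST(S) = ["b", "c", "d"]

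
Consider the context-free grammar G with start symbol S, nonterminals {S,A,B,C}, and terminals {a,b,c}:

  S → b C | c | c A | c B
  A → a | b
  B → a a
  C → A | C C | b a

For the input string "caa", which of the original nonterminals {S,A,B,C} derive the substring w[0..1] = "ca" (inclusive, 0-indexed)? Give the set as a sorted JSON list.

CNF form of G:
  S -> T1 C | T2 A | T2 B | c
  A -> a | b
  B -> T0 T0
  C -> C C | T1 T0 | a | b
  T0 -> a
  T1 -> b
  T2 -> c

CYK fill, restricted to cells inside w[0..1]:
  cell(0,0) c: {S,T2}  orig:{S}
  cell(1,1) a: {A,C,T0}  orig:{A,C}
  cell(0,1) ca: {S}

Original NTs in T[0,1] deriving "ca": ["S"]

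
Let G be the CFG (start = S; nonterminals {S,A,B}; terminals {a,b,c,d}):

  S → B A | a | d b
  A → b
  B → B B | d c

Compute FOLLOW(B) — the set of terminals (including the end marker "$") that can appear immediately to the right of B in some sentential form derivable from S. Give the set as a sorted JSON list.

FIRST sets, iterate to fixpoint:
pass 1:
  A via A→b: +{b}
  B via B→d c: +{d}
  S via S→B A: +{d}
  S via S→a: +{a}
  FIRST[S]={a,d}  FIRST[A]={b}  FIRST[B]={d}
pass 2: — fixpoint
  FIRST[S]={a,d}  FIRST[A]={b}  FIRST[B]={d}

FOLLOW sets:
FOLLOW(S) := {$}
round 1:
  B→B B: FOLLOW(B) ⊇ FIRST(B) = {d}; new: +{d}
  S→B A: FOLLOW(B) ⊇ FIRST(A) = {b}; new: +{b}
  S→B A: FOLLOW(A) ⊇ FOLLOW(S) ⊇ {$}; new: +{$}
  FOLLOW(S)={$}  FOLLOW(A)={$}  FOLLOW(B)={b,d}
round 2: — fixpoint
  FOLLOW(S)={$}  FOLLOW(A)={$}  FOLLOW(B)={b,d}

FOLLOW(B) = ["b", "d"]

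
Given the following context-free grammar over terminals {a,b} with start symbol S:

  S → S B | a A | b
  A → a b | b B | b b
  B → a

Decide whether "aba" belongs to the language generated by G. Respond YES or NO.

Convert to CNF:
  S -> S B | T0 A | b
  A -> T0 T1 | T1 B | T1 T1
  B -> a
  T0 -> a
  T1 -> b

Fill CYK table bottom-up:
  T[0,0] 'a' = {B,T0}  orig:{B}
  T[1,1] 'b' = {S,T1}  orig:{S}
  T[2,2] 'a' = {B,T0}  orig:{B}
  T[0,1] 'ab' = {A}
  T[1,2] 'ba' = {A,S}
  T[0,2] 'aba' = {S}

S ∈ T[0,2] ⇒ YES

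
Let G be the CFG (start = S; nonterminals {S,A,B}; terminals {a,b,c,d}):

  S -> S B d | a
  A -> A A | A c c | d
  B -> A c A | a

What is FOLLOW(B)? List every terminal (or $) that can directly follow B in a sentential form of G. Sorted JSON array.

FIRST iteration:
[1]
  A via A→d: +{d}
  B via B→A c A: +{d}
  B via B→a: +{a}
  S via S→a: +{a}
  S: {a}  A: {d}  B: {a,d}
[2] (stable)
  S: {a}  A: {d}  B: {a,d}

FOLLOW sets:
initialize: $ ∈ FOLLOW(S)
iter 1:
  A→A A: FOLLOW(A) ⊇ FIRST(A) = {d}; new: +{d}
  A→A c c: FOLLOW(A) ⊇ FIRST(c) = {c}; new: +{c}
  S→S B d: FOLLOW(S) ⊇ FIRST(B) = {a,d}; new: +{a,d}
  S→S B d: FOLLOW(B) ⊇ FIRST(d) = {d}; new: +{d}
  FOLLOW(S)={$,a,d}  FOLLOW(A)={c,d}  FOLLOW(B)={d}
iter 2: (no change)
  FOLLOW(S)={$,a,d}  FOLLOW(A)={c,d}  FOLLOW(B)={d}

FOLLOW(B) = ["d"]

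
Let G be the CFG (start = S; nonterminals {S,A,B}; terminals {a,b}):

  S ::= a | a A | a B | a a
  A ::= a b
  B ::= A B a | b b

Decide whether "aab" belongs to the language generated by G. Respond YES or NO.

Convert to CNF:
  S -> T0 A | T0 B | T0 T0 | a
  A -> T0 T1
  B -> A X2 | T1 T1
  T0 -> a
  T1 -> b
  X2 -> B T0

Fill CYK table bottom-up:
  T[0,0] 'a' = {S,T0}  orig:{S}
  T[1,1] 'a' = {S,T0}  orig:{S}
  T[2,2] 'b' = {T1}  orig:{}
  T[0,1] 'aa' = {S}
  T[1,2] 'ab' = {A}
  T[0,2] 'aab' = {S}

S ∈ T[0,2] ⇒ YES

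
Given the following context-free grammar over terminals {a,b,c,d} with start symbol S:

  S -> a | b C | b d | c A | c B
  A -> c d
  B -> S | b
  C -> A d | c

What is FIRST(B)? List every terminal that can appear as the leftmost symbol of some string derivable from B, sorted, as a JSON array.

FIRST iteration:
[1]
  A via A→c d: +{c}
  B via B→b: +{b}
  C via C→A d: +{c}
  S via S→a: +{a}
  S via S→b C: +{b}
  S via S→c A: +{c}
  FIRST(S)={a,b,c}  FIRST(A)={c}  FIRST(B)={b}  FIRST(C)={c}
[2]
  B via B→S: +{a,c}
  FIRST(S)={a,b,c}  FIRST(A)={c}  FIRST(B)={a,b,c}  FIRST(C)={c}
[3] done
  FIRST(S)={a,b,c}  FIRST(A)={c}  FIRST(B)={a,b,c}  FIRST(C)={c}

FIRST(B) = ["a", "b", "c"]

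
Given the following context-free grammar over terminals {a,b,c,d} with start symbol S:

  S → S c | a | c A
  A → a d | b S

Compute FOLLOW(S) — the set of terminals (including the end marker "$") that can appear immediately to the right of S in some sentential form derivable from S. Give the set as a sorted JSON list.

FIRST iteration:
[1]
  A via A→a d: +{a}
  A via A→b S: +{b}
  S via S→a: +{a}
  S via S→c A: +{c}
  FIRST[S]={a,c}  FIRST[A]={a,b}
[2] — fixpoint
  FIRST[S]={a,c}  FIRST[A]={a,b}

FOLLOW iteration:
FOLLOW(S) := {$}
iter 1:
  S→S c: FOLLOW(S) ⊇ FIRST(c) = {c}; new: +{c}
  S→c A: FOLLOW(A) ⊇ FOLLOW(S) ⊇ {$,c}; new: +{$,c}
  S: {$,c}  A: {$,c}
iter 2: done
  S: {$,c}  A: {$,c}

FOLLOW(S) = ["$", "c"]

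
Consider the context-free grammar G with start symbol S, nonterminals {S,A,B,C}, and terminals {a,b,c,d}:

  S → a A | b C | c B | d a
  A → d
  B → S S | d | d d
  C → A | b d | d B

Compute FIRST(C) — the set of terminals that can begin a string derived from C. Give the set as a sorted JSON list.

FIRST sets, iterate to fixpoint:
iter 1:
  A via A→d: +{d}
  B via B→d: +{d}
  C via C→A: +{d}
  C via C→b d: +{b}
  S via S→a A: +{a}
  S via S→b C: +{b}
  S via S→c B: +{c}
  S via S→d a: +{d}
  FIRST[S]={a,b,c,d}  FIRST[A]={d}  FIRST[B]={d}  FIRST[C]={b,d}
iter 2:
  B via B→S S: +{a,b,c}
  FIRST[S]={a,b,c,d}  FIRST[A]={d}  FIRST[B]={a,b,c,d}  FIRST[C]={b,d}
iter 3: — fixpoint
  FIRST[S]={a,b,c,d}  FIRST[A]={d}  FIRST[B]={a,b,c,d}  FIRST[C]={b,d}

FIRST(C) = ["b", "d"]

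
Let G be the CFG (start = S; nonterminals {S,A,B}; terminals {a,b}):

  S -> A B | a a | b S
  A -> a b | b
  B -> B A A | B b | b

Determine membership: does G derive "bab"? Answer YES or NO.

Convert to CNF:
  S -> A B | T0 T0 | T1 S
  A -> T0 T1 | b
  B -> B T1 | B X2 | b
  T0 -> a
  T1 -> b
  X2 -> A A

Fill CYK table bottom-up:
  [0..0]={A,B,T1}  "b"  orig:{A,B}
  [1..1]={T0}  "a"  orig:{}
  [2..2]={A,B,T1}  "b"  orig:{A,B}
  [0..1]=∅  "ba"
  [1..2]={A}  "ab"
  [0..2]={X2}  "bab"  orig:{}

S ∉ T[0,2] ⇒ NO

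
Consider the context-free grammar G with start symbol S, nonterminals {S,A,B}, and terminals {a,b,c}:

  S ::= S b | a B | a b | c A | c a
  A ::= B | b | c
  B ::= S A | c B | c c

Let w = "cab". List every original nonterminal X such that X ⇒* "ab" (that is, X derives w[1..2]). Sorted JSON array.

Convert to CNF:
  S -> S T1 | T0 A | T0 T2 | T2 B | T2 T1
  A -> S A | T0 B | T0 T0 | b | c
  B -> S A | T0 B | T0 T0
  T0 -> c
  T1 -> b
  T2 -> a

Fill CYK table bottom-up (cells [i..j] with 1 ≤ i ≤ j ≤ 2 only):
  T[1,1] 'a' = {T2}  orig:{}
  T[2,2] 'b' = {A,T1}  orig:{A}
  T[1,2] 'ab' = {S}

Original NTs in T[1,2] deriving "ab": ["S"]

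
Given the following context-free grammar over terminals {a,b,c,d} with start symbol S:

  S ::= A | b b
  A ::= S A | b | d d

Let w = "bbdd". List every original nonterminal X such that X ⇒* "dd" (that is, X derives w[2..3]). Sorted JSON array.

Convert to CNF:
  S -> S A | T0 T0 | T1 T1 | b
  A -> S A | T0 T0 | b
  T0 -> d
  T1 -> b

CYK table (by increasing span) — only the sub-triangle for w[2..3]:
  cell(2,2) d: {T0}  orig:{}
  cell(3,3) d: {T0}  orig:{}
  cell(2,3) dd: {A,S}

Original NTs in T[2,3] deriving "dd": ["A", "S"]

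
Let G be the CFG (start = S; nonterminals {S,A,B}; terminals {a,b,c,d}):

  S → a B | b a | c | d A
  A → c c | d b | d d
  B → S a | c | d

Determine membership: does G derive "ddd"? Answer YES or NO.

CNF form of G:
  S -> T1 A | T2 T3 | T3 B | c
  A -> T0 T0 | T1 T1 | T1 T2
  B -> S T3 | c | d
  T0 -> c
  T1 -> d
  T2 -> b
  T3 -> a

CYK table (by increasing span):
  T[0,0] 'd' = {B,T1}  orig:{B}
  T[1,1] 'd' = {B,T1}  orig:{B}
  T[2,2] 'd' = {B,T1}  orig:{B}
  T[0,1] 'dd' = {A}
  T[1,2] 'dd' = {A}
  T[0,2] 'ddd' = {S}

S ∈ T[0,2] ⇒ YES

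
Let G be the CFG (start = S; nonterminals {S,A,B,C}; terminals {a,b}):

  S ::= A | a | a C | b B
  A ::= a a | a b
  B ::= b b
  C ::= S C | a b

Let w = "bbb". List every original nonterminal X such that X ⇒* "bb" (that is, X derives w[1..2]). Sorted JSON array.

Convert to CNF:
  S -> T0 C | T0 T0 | T0 T1 | T1 B | a
  A -> T0 T0 | T0 T1
  B -> T1 T1
  C -> S C | T0 T1
  T0 -> a
  T1 -> b

Fill CYK table bottom-up, restricted to cells inside w[1..2]:
  cell(1,1) b: {T1}  orig:{}
  cell(2,2) b: {T1}  orig:{}
  cell(1,2) bb: {B}

Original NTs in T[1,2] deriving "bb": ["B"]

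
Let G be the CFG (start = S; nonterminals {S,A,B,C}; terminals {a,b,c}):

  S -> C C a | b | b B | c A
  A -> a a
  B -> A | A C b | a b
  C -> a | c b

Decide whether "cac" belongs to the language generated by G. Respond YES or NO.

CNF form of G:
  S -> C X4 | T1 B | T2 A | b
  A -> T0 T0
  B -> A X3 | T0 T0 | T0 T1
  C -> T2 T1 | a
  T0 -> a
  T1 -> b
  T2 -> c
  X3 -> C T1
  X4 -> C T0

CYK fill:
  cell(0,0) c: {T2}  orig:{}
  cell(1,1) a: {C,T0}  orig:{C}
  cell(2,2) c: {T2}  orig:{}
  cell(0,1) ca: ∅
  cell(1,2) ac: ∅
  cell(0,2) cac: ∅

S ∉ T[0,2] ⇒ NO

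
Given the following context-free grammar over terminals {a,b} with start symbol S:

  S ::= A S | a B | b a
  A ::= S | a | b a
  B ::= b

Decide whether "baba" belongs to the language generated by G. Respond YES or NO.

CNF form of G:
  S -> A S | T0 B | T1 T0
  A -> A S | T0 B | T1 T0 | a
  B -> b
  T0 -> a
  T1 -> b

Fill CYK table bottom-up:
  T[0,0] 'b' = {B,T1}  orig:{B}
  T[1,1] 'a' = {A,T0}  orig:{A}
  T[2,2] 'b' = {B,T1}  orig:{B}
  T[3,3] 'a' = {A,T0}  orig:{A}
  T[0,1] 'ba' = {A,S}
  T[1,2] 'ab' = {A,S}
  T[2,3] 'ba' = {A,S}
  T[0,2] 'bab' = ∅
  T[1,3] 'aba' = {A,S}
  T[0,3] 'baba' = {A,S}

S ∈ T[0,3] ⇒ YES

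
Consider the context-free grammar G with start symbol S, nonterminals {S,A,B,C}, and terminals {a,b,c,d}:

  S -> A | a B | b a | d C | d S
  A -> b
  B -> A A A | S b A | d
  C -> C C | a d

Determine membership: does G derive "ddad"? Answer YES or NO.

CNF form of G:
  S -> T0 T1 | T1 B | T2 C | T2 S | b
  A -> b
  B -> A X3 | S X4 | d
  C -> C C | T1 T2
  T0 -> b
  T1 -> a
  T2 -> d
  X3 -> A A
  X4 -> T0 A

CYK fill:
  cell(0,0) d: {B,T2}  orig:{B}
  cell(1,1) d: {B,T2}  orig:{B}
  cell(2,2) a: {T1}  orig:{}
  cell(3,3) d: {B,T2}  orig:{B}
  cell(0,1) dd: ∅
  cell(1,2) da: ∅
  cell(2,3) ad: {C,S}
  cell(0,2) dda: ∅
  cell(1,3) dad: {S}
  cell(0,3) ddad: {S}

S ∈ T[0,3] ⇒ YES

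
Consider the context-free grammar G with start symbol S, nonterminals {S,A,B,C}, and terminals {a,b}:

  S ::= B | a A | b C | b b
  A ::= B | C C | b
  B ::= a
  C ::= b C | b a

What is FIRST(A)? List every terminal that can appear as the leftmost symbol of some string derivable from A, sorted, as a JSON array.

FIRST iteration:
iter 1:
  A via A→b: +{b}
  B via B→a: +{a}
  C via C→b C: +{b}
  S via S→B: +{a}
  S via S→b C: +{b}
  FIRST(S)={a,b}  FIRST(A)={b}  FIRST(B)={a}  FIRST(C)={b}
iter 2:
  A via A→B: +{a}
  FIRST(S)={a,b}  FIRST(A)={a,b}  FIRST(B)={a}  FIRST(C)={b}
iter 3: (stable)
  FIRST(S)={a,b}  FIRST(A)={a,b}  FIRST(B)={a}  FIRST(C)={b}

FIRST(A) = ["a", "b"]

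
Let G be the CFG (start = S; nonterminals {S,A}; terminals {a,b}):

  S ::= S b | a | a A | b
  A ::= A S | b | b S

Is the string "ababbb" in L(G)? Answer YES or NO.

Convert to CNF:
  S -> S T0 | T1 A | a | b
  A -> A S | T0 S | b
  T0 -> b
  T1 -> a

Fill CYK table bottom-up:
  [0..0]={S,T1}  "a"  orig:{S}
  [1..1]={A,S,T0}  "b"  orig:{A,S}
  [2..2]={S,T1}  "a"  orig:{S}
  [3..3]={A,S,T0}  "b"  orig:{A,S}
  [4..4]={A,S,T0}  "b"  orig:{A,S}
  [5..5]={A,S,T0}  "b"  orig:{A,S}
  [0..1]={S}  "ab"
  [1..2]={A}  "ba"
  [2..3]={S}  "ab"
  [3..4]={A,S}  "bb"
  [4..5]={A,S}  "bb"
  [0..2]={S}  "aba"
  [1..3]={A}  "bab"
  [2..4]={S}  "abb"
  [3..5]={A,S}  "bbb"
  [0..3]={S}  "abab"
  [1..4]={A}  "babb"
  [2..5]={S}  "abbb"
  [0..4]={S}  "ababb"
  [1..5]={A}  "babbb"
  [0..5]={S}  "ababbb"

S ∈ T[0,5] ⇒ YES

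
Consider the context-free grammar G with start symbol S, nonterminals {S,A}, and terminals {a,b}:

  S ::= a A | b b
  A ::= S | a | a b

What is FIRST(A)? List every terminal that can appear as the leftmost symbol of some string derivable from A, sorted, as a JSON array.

Compute FIRST by fixpoint:
iter 1:
  A via A→a: +{a}
  S via S→a A: +{a}
  S via S→b b: +{b}
  FIRST(S)={a,b}  FIRST(A)={a}
iter 2:
  A via A→S: +{b}
  FIRST(S)={a,b}  FIRST(A)={a,b}
iter 3: (no change)
  FIRST(S)={a,b}  FIRST(A)={a,b}

FIRST(A) = ["a", "b"]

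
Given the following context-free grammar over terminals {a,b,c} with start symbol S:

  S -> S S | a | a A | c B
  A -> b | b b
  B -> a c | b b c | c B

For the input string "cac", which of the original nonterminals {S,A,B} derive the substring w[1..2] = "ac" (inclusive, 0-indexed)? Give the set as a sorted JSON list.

CNF form of G:
  S -> S S | T1 A | T2 B | a
  A -> T0 T0 | b
  B -> T0 X3 | T1 T2 | T2 B
  T0 -> b
  T1 -> a
  T2 -> c
  X3 -> T0 T2

Fill CYK table bottom-up, restricted to cells inside w[1..2]:
  cell(1,1) a: {S,T1}  orig:{S}
  cell(2,2) c: {T2}  orig:{}
  cell(1,2) ac: {B}

Original NTs in T[1,2] deriving "ac": ["B"]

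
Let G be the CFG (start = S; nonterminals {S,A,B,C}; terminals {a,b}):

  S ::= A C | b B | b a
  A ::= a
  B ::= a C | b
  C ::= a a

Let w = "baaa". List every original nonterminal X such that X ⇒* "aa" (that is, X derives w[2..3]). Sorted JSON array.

CNF form of G:
  S -> A C | T1 B | T1 T0
  A -> a
  B -> T0 C | b
  C -> T0 T0
  T0 -> a
  T1 -> b

Fill CYK table bottom-up — only the sub-triangle for w[2..3]:
  T[2,2] 'a' = {A,T0}  orig:{A}
  T[3,3] 'a' = {A,T0}  orig:{A}
  T[2,3] 'aa' = {C}

Original NTs in T[2,3] deriving "aa": ["C"]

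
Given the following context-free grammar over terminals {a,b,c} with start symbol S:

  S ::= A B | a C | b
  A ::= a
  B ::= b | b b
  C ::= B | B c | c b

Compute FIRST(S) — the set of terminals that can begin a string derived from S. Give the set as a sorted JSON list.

FIRST iteration:
iter 1:
  A via A→a: +{a}
  B via B→b: +{b}
  C via C→B: +{b}
  C via C→c b: +{c}
  S via S→A B: +{a}
  S via S→b: +{b}
  S: {a,b}  A: {a}  B: {b}  C: {b,c}
iter 2: (no change)
  S: {a,b}  A: {a}  B: {b}  C: {b,c}

FIRST(S) = ["a", "b"]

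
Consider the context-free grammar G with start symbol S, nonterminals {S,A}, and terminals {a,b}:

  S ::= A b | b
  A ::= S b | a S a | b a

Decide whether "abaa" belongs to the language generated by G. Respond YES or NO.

Convert to CNF:
  S -> A T0 | b
  A -> S T0 | T0 T1 | T1 X2
  T0 -> b
  T1 -> a
  X2 -> S T1

CYK fill:
  [0..0]={T1}  "a"  orig:{}
  [1..1]={S,T0}  "b"  orig:{S}
  [2..2]={T1}  "a"  orig:{}
  [3..3]={T1}  "a"  orig:{}
  [0..1]=∅  "ab"
  [1..2]={A,X2}  "ba"  orig:{A}
  [2..3]=∅  "aa"
  [0..2]={A}  "aba"
  [1..3]=∅  "baa"
  [0..3]=∅  "abaa"

S ∉ T[0,3] ⇒ NO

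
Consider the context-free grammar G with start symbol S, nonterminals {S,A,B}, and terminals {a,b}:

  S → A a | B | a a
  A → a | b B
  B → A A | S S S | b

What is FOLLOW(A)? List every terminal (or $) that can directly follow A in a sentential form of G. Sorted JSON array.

FIRST sets, iterate to fixpoint:
iter 1:
  A via A→a: +{a}
  A via A→b B: +{b}
  B via B→A A: +{a,b}
  S via S→A a: +{a,b}
  S: {a,b}  A: {a,b}  B: {a,b}
iter 2: (stable)
  S: {a,b}  A: {a,b}  B: {a,b}

Compute FOLLOW by fixpoint:
seed FOLLOW(S) with $
[1]
  B→A A: FOLLOW(A) ⊇ FIRST(A) = {a,b}; new: +{a,b}
  B→S S S: FOLLOW(S) ⊇ FIRST(S) = {a,b}; new: +{a,b}
  S→B: FOLLOW(B) ⊇ FOLLOW(S) ⊇ {$,a,b}; new: +{$,a,b}
  FOLLOW[S]={$,a,b}  FOLLOW[A]={a,b}  FOLLOW[B]={$,a,b}
[2]
  B→A A: FOLLOW(A) ⊇ FOLLOW(B) ⊇ {$,a,b}; new: +{$}
  FOLLOW[S]={$,a,b}  FOLLOW[A]={$,a,b}  FOLLOW[B]={$,a,b}
[3] (no change)
  FOLLOW[S]={$,a,b}  FOLLOW[A]={$,a,b}  FOLLOW[B]={$,a,b}

FOLLOW(A) = ["$", "a", "b"]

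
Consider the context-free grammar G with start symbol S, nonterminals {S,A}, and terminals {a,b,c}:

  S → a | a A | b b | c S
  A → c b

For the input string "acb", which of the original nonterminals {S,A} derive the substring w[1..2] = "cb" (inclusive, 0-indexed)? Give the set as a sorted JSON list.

Convert to CNF:
  S -> T0 S | T1 T1 | T2 A | a
  A -> T0 T1
  T0 -> c
  T1 -> b
  T2 -> a

Fill CYK table bottom-up, restricted to cells inside w[1..2]:
  [1..1]={T0}  "c"  orig:{}
  [2..2]={T1}  "b"  orig:{}
  [1..2]={A}  "cb"

Original NTs in T[1,2] deriving "cb": ["A"]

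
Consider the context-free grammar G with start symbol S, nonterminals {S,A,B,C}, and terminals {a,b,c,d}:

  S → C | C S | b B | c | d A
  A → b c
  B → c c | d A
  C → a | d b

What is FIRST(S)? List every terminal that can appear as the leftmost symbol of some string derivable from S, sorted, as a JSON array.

FIRST iteration:
round 1:
  A via A→b c: +{b}
  B via B→c c: +{c}
  B via B→d A: +{d}
  C via C→a: +{a}
  C via C→d b: +{d}
  S via S→C: +{a,d}
  S via S→b B: +{b}
  S via S→c: +{c}
  FIRST[S]={a,b,c,d}  FIRST[A]={b}  FIRST[B]={c,d}  FIRST[C]={a,d}
round 2: — fixpoint
  FIRST[S]={a,b,c,d}  FIRST[A]={b}  FIRST[B]={c,d}  FIRST[C]={a,d}

FIRST(S) = ["a", "b", "c", "d"]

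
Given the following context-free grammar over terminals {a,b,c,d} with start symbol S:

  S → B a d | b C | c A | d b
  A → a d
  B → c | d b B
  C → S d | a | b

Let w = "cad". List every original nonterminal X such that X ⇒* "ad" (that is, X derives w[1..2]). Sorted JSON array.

Convert to CNF:
  S -> B X5 | T1 T2 | T2 C | T3 A
  A -> T0 T1
  B -> T1 X4 | c
  C -> S T1 | a | b
  T0 -> a
  T1 -> d
  T2 -> b
  T3 -> c
  X4 -> T2 B
  X5 -> T0 T1

Fill CYK table bottom-up, restricted to cells inside w[1..2]:
  cell(1,1) a: {C,T0}  orig:{C}
  cell(2,2) d: {T1}  orig:{}
  cell(1,2) ad: {A,X5}  orig:{A}

Original NTs in T[1,2] deriving "ad": ["A"]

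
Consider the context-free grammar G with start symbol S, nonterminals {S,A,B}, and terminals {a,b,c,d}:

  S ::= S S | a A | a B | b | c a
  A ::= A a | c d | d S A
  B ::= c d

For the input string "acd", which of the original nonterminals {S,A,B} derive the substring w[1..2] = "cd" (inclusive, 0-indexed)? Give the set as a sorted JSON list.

Convert to CNF:
  S -> S S | T0 A | T0 B | T1 T0 | b
  A -> A T0 | T1 T2 | T2 X3
  B -> T1 T2
  T0 -> a
  T1 -> c
  T2 -> d
  X3 -> S A

CYK table (by increasing span) — only the sub-triangle for w[1..2]:
  cell(1,1) c: {T1}  orig:{}
  cell(2,2) d: {T2}  orig:{}
  cell(1,2) cd: {A,B}

Original NTs in T[1,2] deriving "cd": ["A", "B"]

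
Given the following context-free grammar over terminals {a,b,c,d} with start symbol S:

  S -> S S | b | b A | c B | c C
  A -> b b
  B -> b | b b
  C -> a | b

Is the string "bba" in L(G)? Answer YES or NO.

Convert to CNF:
  S -> S S | T0 A | T1 B | T1 C | b
  A -> T0 T0
  B -> T0 T0 | b
  C -> a | b
  T0 -> b
  T1 -> c

Fill CYK table bottom-up:
  cell(0,0) b: {B,C,S,T0}  orig:{B,C,S}
  cell(1,1) b: {B,C,S,T0}  orig:{B,C,S}
  cell(2,2) a: {C}
  cell(0,1) bb: {A,B,S}
  cell(1,2) ba: ∅
  cell(0,2) bba: ∅

S ∉ T[0,2] ⇒ NO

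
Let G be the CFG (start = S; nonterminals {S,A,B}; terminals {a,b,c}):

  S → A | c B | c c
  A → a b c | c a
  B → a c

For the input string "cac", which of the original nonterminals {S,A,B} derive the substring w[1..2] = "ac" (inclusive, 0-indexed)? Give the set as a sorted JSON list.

Convert to CNF:
  S -> T0 X4 | T2 B | T2 T0 | T2 T2
  A -> T0 X3 | T2 T0
  B -> T0 T2
  T0 -> a
  T1 -> b
  T2 -> c
  X3 -> T1 T2
  X4 -> T1 T2

Fill CYK table bottom-up — only the sub-triangle for w[1..2]:
  cell(1,1) a: {T0}  orig:{}
  cell(2,2) c: {T2}  orig:{}
  cell(1,2) ac: {B}

Original NTs in T[1,2] deriving "ac": ["B"]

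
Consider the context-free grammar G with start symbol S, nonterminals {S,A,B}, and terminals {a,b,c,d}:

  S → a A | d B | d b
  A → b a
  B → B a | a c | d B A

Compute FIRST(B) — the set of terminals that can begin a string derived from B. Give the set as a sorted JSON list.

Compute FIRST by fixpoint:
iter 1:
  A via A→b a: +{b}
  B via B→a c: +{a}
  B via B→d B A: +{d}
  S via S→a A: +{a}
  S via S→d B: +{d}
  FIRST(S)={a,d}  FIRST(A)={b}  FIRST(B)={a,d}
iter 2: (no change)
  FIRST(S)={a,d}  FIRST(A)={b}  FIRST(B)={a,d}

FIRST(B) = ["a", "d"]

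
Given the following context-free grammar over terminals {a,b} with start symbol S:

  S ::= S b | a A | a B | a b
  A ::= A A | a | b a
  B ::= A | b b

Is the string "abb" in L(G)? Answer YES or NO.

CNF form of G:
  S -> S T0 | T1 A | T1 B | T1 T0
  A -> A A | T0 T1 | a
  B -> A A | T0 T0 | T0 T1 | a
  T0 -> b
  T1 -> a

CYK table (by increasing span):
  T[0,0] 'a' = {A,B,T1}  orig:{A,B}
  T[1,1] 'b' = {T0}  orig:{}
  T[2,2] 'b' = {T0}  orig:{}
  T[0,1] 'ab' = {S}
  T[1,2] 'bb' = {B}
  T[0,2] 'abb' = {S}

S ∈ T[0,2] ⇒ YES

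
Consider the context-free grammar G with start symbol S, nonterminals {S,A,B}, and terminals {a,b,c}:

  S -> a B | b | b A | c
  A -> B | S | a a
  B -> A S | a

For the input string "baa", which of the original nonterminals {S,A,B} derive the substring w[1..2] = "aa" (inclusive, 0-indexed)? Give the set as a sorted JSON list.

CNF form of G:
  S -> T0 B | T1 A | b | c
  A -> A S | T0 B | T0 T0 | T1 A | a | b | c
  B -> A S | a
  T0 -> a
  T1 -> b

CYK table (by increasing span) — only the sub-triangle for w[1..2]:
  T[1,1] 'a' = {A,B,T0}  orig:{A,B}
  T[2,2] 'a' = {A,B,T0}  orig:{A,B}
  T[1,2] 'aa' = {A,S}

Original NTs in T[1,2] deriving "aa": ["A", "S"]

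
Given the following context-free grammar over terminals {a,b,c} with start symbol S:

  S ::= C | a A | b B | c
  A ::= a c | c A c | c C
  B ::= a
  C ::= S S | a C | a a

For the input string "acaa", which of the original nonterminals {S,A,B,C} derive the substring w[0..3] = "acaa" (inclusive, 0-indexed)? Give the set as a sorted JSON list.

CNF form of G:
  S -> S S | T0 A | T0 C | T0 T0 | T2 B | c
  A -> T0 T1 | T1 C | T1 X3
  B -> a
  C -> S S | T0 C | T0 T0
  T0 -> a
  T1 -> c
  T2 -> b
  X3 -> A T1

Fill CYK table bottom-up (cells [i..j] with 0 ≤ i ≤ j ≤ 3 only):
  T[0,0] 'a' = {B,T0}  orig:{B}
  T[1,1] 'c' = {S,T1}  orig:{S}
  T[2,2] 'a' = {B,T0}  orig:{B}
  T[3,3] 'a' = {B,T0}  orig:{B}
  T[0,1] 'ac' = {A}
  T[1,2] 'ca' = ∅
  T[2,3] 'aa' = {C,S}
  T[0,2] 'aca' = ∅
  T[1,3] 'caa' = {A,C,S}
  T[0,3] 'acaa' = {C,S}

Original NTs in T[0,3] deriving "acaa": ["C", "S"]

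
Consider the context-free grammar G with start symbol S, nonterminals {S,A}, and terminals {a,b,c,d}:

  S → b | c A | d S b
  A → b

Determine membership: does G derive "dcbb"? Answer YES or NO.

Convert to CNF:
  S -> T0 A | T1 X3 | b
  A -> b
  T0 -> c
  T1 -> d
  T2 -> b
  X3 -> S T2

Fill CYK table bottom-up:
  T[0,0] 'd' = {T1}  orig:{}
  T[1,1] 'c' = {T0}  orig:{}
  T[2,2] 'b' = {A,S,T2}  orig:{A,S}
  T[3,3] 'b' = {A,S,T2}  orig:{A,S}
  T[0,1] 'dc' = ∅
  T[1,2] 'cb' = {S}
  T[2,3] 'bb' = {X3}  orig:{}
  T[0,2] 'dcb' = ∅
  T[1,3] 'cbb' = {X3}  orig:{}
  T[0,3] 'dcbb' = {S}

S ∈ T[0,3] ⇒ YES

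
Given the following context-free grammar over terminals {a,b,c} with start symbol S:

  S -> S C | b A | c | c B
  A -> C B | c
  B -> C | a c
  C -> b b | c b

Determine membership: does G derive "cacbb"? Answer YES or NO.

CNF form of G:
  S -> S C | T1 B | T2 A | c
  A -> C B | c
  B -> T0 T1 | T1 T2 | T2 T2
  C -> T1 T2 | T2 T2
  T0 -> a
  T1 -> c
  T2 -> b

CYK table (by increasing span):
  [0..0]={A,S,T1}  "c"  orig:{A,S}
  [1..1]={T0}  "a"  orig:{}
  [2..2]={A,S,T1}  "c"  orig:{A,S}
  [3..3]={T2}  "b"  orig:{}
  [4..4]={T2}  "b"  orig:{}
  [0..1]=∅  "ca"
  [1..2]={B}  "ac"
  [2..3]={B,C}  "cb"
  [3..4]={B,C}  "bb"
  [0..2]={S}  "cac"
  [1..3]=∅  "acb"
  [2..4]={S}  "cbb"
  [0..3]=∅  "cacb"
  [1..4]=∅  "acbb"
  [0..4]={S}  "cacbb"

S ∈ T[0,4] ⇒ YES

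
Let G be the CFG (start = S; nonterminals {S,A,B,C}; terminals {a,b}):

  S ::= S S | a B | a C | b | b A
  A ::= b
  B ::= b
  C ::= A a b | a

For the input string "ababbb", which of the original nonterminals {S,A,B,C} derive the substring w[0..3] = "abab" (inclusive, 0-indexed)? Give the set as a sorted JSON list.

CNF form of G:
  S -> S S | T0 B | T0 C | T1 A | b
  A -> b
  B -> b
  C -> A X2 | a
  T0 -> a
  T1 -> b
  X2 -> T0 T1

CYK table (by increasing span) — only the sub-triangle for w[0..3]:
  [0..0]={C,T0}  "a"  orig:{C}
  [1..1]={A,B,S,T1}  "b"  orig:{A,B,S}
  [2..2]={C,T0}  "a"  orig:{C}
  [3..3]={A,B,S,T1}  "b"  orig:{A,B,S}
  [0..1]={S,X2}  "ab"  orig:{S}
  [1..2]=∅  "ba"
  [2..3]={S,X2}  "ab"  orig:{S}
  [0..2]=∅  "aba"
  [1..3]={C,S}  "bab"
  [0..3]={S}  "abab"

Original NTs in T[0,3] deriving "abab": ["S"]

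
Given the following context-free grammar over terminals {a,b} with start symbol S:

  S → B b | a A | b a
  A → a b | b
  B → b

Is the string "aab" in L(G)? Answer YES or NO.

Convert to CNF:
  S -> B T1 | T0 A | T1 T0
  A -> T0 T1 | b
  B -> b
  T0 -> a
  T1 -> b

CYK fill:
  [0..0]={T0}  "a"  orig:{}
  [1..1]={T0}  "a"  orig:{}
  [2..2]={A,B,T1}  "b"  orig:{A,B}
  [0..1]=∅  "aa"
  [1..2]={A,S}  "ab"
  [0..2]={S}  "aab"

S ∈ T[0,2] ⇒ YES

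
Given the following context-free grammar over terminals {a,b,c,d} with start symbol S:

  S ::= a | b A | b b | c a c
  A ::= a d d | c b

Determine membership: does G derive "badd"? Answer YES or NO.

Convert to CNF:
  S -> T2 X5 | T3 A | T3 T3 | a
  A -> T0 X4 | T2 T3
  T0 -> a
  T1 -> d
  T2 -> c
  T3 -> b
  X4 -> T1 T1
  X5 -> T0 T2

CYK table (by increasing span):
  T[0,0] 'b' = {T3}  orig:{}
  T[1,1] 'a' = {S,T0}  orig:{S}
  T[2,2] 'd' = {T1}  orig:{}
  T[3,3] 'd' = {T1}  orig:{}
  T[0,1] 'ba' = ∅
  T[1,2] 'ad' = ∅
  T[2,3] 'dd' = {X4}  orig:{}
  T[0,2] 'bad' = ∅
  T[1,3] 'add' = {A}
  T[0,3] 'badd' = {S}

S ∈ T[0,3] ⇒ YES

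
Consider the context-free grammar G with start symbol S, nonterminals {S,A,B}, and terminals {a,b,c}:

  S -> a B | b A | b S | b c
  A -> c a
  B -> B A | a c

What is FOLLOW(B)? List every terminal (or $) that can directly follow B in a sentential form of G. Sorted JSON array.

FIRST iteration:
round 1:
  A via A→c a: +{c}
  B via B→a c: +{a}
  S via S→a B: +{a}
  S via S→b A: +{b}
  S: {a,b}  A: {c}  B: {a}
round 2: — fixpoint
  S: {a,b}  A: {c}  B: {a}

FOLLOW sets:
seed FOLLOW(S) with $
[1]
  B→B A: FOLLOW(B) ⊇ FIRST(A) = {c}; new: +{c}
  B→B A: FOLLOW(A) ⊇ FOLLOW(B) ⊇ {c}; new: +{c}
  S→a B: FOLLOW(B) ⊇ FOLLOW(S) ⊇ {$}; new: +{$}
  S→b A: FOLLOW(A) ⊇ FOLLOW(S) ⊇ {$}; new: +{$}
  FOLLOW(S)={$}  FOLLOW(A)={$,c}  FOLLOW(B)={$,c}
[2] (no change)
  FOLLOW(S)={$}  FOLLOW(A)={$,c}  FOLLOW(B)={$,c}

FOLLOW(B) = ["$", "c"]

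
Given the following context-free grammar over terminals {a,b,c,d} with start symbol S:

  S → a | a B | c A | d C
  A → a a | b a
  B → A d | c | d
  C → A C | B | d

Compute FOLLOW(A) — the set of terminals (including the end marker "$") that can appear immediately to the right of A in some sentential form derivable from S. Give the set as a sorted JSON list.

Compute FIRST by fixpoint:
[1]
  A via A→a a: +{a}
  A via A→b a: +{b}
  B via B→A d: +{a,b}
  B via B→c: +{c}
  B via B→d: +{d}
  C via C→A C: +{a,b}
  C via C→B: +{c,d}
  S via S→a: +{a}
  S via S→c A: +{c}
  S via S→d C: +{d}
  S: {a,c,d}  A: {a,b}  B: {a,b,c,d}  C: {a,b,c,d}
[2] (stable)
  S: {a,c,d}  A: {a,b}  B: {a,b,c,d}  C: {a,b,c,d}

FOLLOW sets:
FOLLOW(S) := {$}
[1]
  B→A d: FOLLOW(A) ⊇ FIRST(d) = {d}; new: +{d}
  C→A C: FOLLOW(A) ⊇ FIRST(C) = {a,b,c,d}; new: +{a,b,c}
  S→a B: FOLLOW(B) ⊇ FOLLOW(S) ⊇ {$}; new: +{$}
  S→c A: FOLLOW(A) ⊇ FOLLOW(S) ⊇ {$}; new: +{$}
  S→d C: FOLLOW(C) ⊇ FOLLOW(S) ⊇ {$}; new: +{$}
  FOLLOW(S)={$}  FOLLOW(A)={$,a,b,c,d}  FOLLOW(B)={$}  FOLLOW(C)={$}
[2] (stable)
  FOLLOW(S)={$}  FOLLOW(A)={$,a,b,c,d}  FOLLOW(B)={$}  FOLLOW(C)={$}

FOLLOW(A) = ["$", "a", "b", "c", "d"]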